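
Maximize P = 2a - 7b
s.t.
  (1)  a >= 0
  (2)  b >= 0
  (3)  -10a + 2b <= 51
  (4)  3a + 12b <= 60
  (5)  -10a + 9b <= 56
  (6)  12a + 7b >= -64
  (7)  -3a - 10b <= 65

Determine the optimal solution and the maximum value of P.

Vertices and P = 2a - 7b:
  (0, 0) → P = 0
  (0, 5) → P = -35
  (20, 0) → P = 40

The optimum lies where b = 0 and 3a + 12b = 60.
Solving simultaneously gives a = 20, b = 0.

a = 20, b = 0, maximum P = 40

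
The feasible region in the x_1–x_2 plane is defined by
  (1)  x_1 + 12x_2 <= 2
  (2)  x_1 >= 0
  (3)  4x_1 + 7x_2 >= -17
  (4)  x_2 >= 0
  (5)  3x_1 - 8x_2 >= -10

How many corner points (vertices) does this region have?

3

Of the 10 pairwise boundary intersections, those satisfying every inequality are:
  (0, 1/6)
  (2, 0)
  (0, 0)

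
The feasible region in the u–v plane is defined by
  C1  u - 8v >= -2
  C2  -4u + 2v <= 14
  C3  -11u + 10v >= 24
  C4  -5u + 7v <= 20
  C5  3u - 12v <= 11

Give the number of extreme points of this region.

Pairwise boundary intersections that survive every other constraint:
  (-18/5, -1/5)
  (-86/39, -1/39)
  (-95/21, -43/21)
  (-199/51, -193/102)

4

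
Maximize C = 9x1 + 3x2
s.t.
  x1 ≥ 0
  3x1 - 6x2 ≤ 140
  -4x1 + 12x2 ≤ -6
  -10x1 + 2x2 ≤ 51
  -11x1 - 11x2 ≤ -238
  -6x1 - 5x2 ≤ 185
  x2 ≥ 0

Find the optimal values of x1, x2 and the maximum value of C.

x1 = 137, x2 = 271/6, maximum C = 2737/2

Extreme points and C = 9x1 + 3x2:
  (137, 271/6) → C = 2737/2
  (140/3, 0) → C = 420
  (1461/88, 443/88) → C = 7239/44
  (238/11, 0) → C = 2142/11

The binding constraints are 3x1 - 6x2 = 140 and -4x1 + 12x2 = -6.
Solving simultaneously gives x1 = 137, x2 = 271/6.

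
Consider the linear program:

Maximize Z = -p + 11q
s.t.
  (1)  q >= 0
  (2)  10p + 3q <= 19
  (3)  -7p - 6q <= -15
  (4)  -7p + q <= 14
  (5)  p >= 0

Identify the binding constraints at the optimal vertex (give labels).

Feasible corners and Z = -p + 11q:
  (23/13, 17/39) → Z = 118/39
  (0, 19/3) → Z = 209/3
  (0, 5/2) → Z = 55/2

The maximum is at (0, 19/3). Substituting into each constraint, equality holds for (2) and (5); the remaining constraints have slack.

(2) and (5)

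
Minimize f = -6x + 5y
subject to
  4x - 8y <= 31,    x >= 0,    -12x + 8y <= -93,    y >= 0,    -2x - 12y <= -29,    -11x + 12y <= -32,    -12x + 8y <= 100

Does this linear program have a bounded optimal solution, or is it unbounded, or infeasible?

From the feasible point (151/16, 27/32), moving in the direction (8, 4) keeps every constraint satisfied while f decreases without bound.

unbounded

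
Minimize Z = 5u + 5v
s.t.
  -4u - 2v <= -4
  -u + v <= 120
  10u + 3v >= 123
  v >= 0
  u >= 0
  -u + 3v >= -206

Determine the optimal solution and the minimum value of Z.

u = 123/10, v = 0, minimum Z = 123/2

Extreme points and Z = 5u + 5v:
  (0, 120) → Z = 600
  (123/10, 0) → Z = 123/2
  (0, 41) → Z = 205
  (206, 0) → Z = 1030
The feasible region is unbounded (it extends along (3, 1), (1, 1)), but Z strictly increases along every unbounded feasible direction, so there is no improving ray and the minimum is attained at a vertex.

The binding constraints are 10u + 3v = 123 and v = 0.
Solving simultaneously gives u = 123/10, v = 0.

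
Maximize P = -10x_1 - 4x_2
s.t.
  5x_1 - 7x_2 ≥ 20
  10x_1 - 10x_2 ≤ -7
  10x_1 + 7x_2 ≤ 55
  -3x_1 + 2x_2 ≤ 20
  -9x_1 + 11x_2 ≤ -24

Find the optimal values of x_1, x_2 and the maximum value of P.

Vertices and P = -10x_1 - 4x_2:
  (-93/5, -179/10) → P = 1288/5
  (-317/20, -303/20) → P = 2191/10
  (-268/15, -84/5) → P = 3688/15

The optimum lies where 10x_1 - 10x_2 = -7 and -3x_1 + 2x_2 = 20.
Solving simultaneously gives x_1 = -93/5, x_2 = -179/10.

x_1 = -93/5, x_2 = -179/10, maximum P = 1288/5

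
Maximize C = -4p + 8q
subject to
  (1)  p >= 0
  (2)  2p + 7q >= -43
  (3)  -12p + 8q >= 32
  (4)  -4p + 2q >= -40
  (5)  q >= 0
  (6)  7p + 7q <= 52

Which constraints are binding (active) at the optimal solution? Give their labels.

Corner points and C = -4p + 8q:
  (0, 4) → C = 32
  (0, 52/7) → C = 416/7
  (48/35, 212/35) → C = 1504/35

The maximum is at (0, 52/7). Substituting into each constraint, equality holds for (1) and (6); the remaining constraints have slack.

(1) and (6)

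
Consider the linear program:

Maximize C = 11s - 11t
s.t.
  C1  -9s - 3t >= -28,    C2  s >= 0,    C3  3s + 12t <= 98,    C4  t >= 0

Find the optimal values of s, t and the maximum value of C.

s = 28/9, t = 0, maximum C = 308/9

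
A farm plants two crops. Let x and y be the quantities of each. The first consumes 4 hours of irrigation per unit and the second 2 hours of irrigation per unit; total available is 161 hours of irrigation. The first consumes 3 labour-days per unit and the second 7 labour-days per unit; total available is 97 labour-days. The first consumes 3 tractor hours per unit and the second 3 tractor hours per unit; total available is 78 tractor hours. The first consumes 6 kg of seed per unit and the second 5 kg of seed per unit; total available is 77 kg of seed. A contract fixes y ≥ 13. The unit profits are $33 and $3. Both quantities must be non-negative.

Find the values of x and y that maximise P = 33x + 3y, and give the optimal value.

x = 2, y = 13, maximum P = 105

Corner points and P = 33x + 3y:
  (0, 97/7) → P = 291/7
  (0, 13) → P = 39
  (2, 13) → P = 105

The binding constraints are 3x + 7y = 97 and 6x + 5y = 77.
Solving simultaneously gives x = 2, y = 13.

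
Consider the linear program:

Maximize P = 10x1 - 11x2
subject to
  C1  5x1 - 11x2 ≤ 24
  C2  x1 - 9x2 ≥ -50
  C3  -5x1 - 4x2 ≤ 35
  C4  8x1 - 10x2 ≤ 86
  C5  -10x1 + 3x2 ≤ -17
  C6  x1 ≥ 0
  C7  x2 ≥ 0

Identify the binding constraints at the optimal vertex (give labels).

C2 and C4

Feasible corners and P = 10x1 - 11x2:
  (353/19, 119/19) → P = 2221/19
  (24/5, 0) → P = 48
  (637/31, 243/31) → P = 3697/31
  (101/29, 517/87) → P = -2657/87
  (17/10, 0) → P = 17

The maximum is at (637/31, 243/31). Substituting into each constraint, equality holds for C2 and C4; the remaining constraints have slack.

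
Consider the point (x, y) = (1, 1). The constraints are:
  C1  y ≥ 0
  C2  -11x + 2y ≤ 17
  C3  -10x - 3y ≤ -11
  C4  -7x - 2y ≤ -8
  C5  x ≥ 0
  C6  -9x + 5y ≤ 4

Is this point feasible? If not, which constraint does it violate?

C1: 1 ≥ 0 ✓
C2: -9 ≤ 17 ✓
C3: -13 ≤ -11 ✓
C4: -9 ≤ -8 ✓
C5: 1 ≥ 0 ✓
C6: -4 ≤ 4 ✓

feasible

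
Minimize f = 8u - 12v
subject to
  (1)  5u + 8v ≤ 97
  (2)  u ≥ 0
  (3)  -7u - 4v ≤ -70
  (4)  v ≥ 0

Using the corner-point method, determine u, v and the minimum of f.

u = 43/9, v = 329/36, minimum f = -643/9

Vertices and f = 8u - 12v:
  (43/9, 329/36) → f = -643/9
  (97/5, 0) → f = 776/5
  (10, 0) → f = 80

At the optimal vertex, 5u + 8v = 97 and -7u - 4v = -70.
Solving simultaneously gives u = 43/9, v = 329/36.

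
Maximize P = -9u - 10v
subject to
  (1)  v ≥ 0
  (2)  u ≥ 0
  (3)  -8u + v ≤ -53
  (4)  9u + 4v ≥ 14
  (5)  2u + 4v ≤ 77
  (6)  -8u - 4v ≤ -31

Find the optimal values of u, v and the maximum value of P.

Extreme points and P = -9u - 10v:
  (53/8, 0) → P = -477/8
  (77/2, 0) → P = -693/2
  (17/2, 15) → P = -453/2

u = 53/8, v = 0, maximum P = -477/8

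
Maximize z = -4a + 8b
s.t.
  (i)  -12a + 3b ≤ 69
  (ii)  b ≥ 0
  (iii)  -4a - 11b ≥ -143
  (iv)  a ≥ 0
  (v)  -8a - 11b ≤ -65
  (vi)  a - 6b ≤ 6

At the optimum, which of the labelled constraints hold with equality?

Extreme points and z = -4a + 8b:
  (0, 13) → z = 104
  (132/5, 17/5) → z = -392/5
  (0, 65/11) → z = 520/11
  (456/59, 17/59) → z = -1688/59

The maximum is at (0, 13). Substituting into each constraint, equality holds for (iii) and (iv); the remaining constraints have slack.

(iii) and (iv)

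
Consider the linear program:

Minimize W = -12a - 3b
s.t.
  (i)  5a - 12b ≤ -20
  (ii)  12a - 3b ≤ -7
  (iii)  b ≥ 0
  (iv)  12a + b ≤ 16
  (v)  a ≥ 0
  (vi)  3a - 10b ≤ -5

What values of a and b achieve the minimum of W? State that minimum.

a = 0, b = 16, minimum W = -48

Feasible corners and W = -12a - 3b:
  (41/48, 23/4) → W = -55/2
  (0, 7/3) → W = -7
  (0, 16) → W = -48

At the optimal vertex, 12a + b = 16 and a = 0.
Solving simultaneously gives a = 0, b = 16.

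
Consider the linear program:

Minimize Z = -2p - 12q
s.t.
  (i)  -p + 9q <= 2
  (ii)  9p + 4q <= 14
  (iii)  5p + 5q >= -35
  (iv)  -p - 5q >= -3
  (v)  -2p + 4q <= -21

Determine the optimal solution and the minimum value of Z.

p = 35/11, q = -161/44, minimum Z = 413/11

Corner points and Z = -2p - 12q:
  (42/5, -77/5) → Z = 168
  (35/11, -161/44) → Z = 413/11
  (-7/6, -35/6) → Z = 217/3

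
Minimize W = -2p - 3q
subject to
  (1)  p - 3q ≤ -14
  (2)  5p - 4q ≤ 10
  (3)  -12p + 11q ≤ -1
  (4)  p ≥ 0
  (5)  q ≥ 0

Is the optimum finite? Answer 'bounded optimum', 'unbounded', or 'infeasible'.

bounded optimum

Feasible corners and W = -2p - 3q:
  (86/11, 80/11) → W = -412/11
  (157/25, 169/25) → W = -821/25
  (106/7, 115/7) → W = -557/7
The feasible region has finitely many vertices and no improving ray; the minimum is -557/7 at (106/7, 115/7).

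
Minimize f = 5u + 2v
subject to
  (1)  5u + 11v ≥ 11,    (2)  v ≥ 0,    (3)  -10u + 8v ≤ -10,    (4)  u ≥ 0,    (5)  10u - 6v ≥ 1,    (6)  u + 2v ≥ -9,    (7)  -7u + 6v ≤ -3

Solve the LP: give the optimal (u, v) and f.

Corner points and f = 5u + 2v:
  (11/5, 0) → f = 11
  (33/25, 2/5) → f = 37/5
  (9, 10) → f = 65
The feasible region is unbounded (it extends along (1, 0), (6, 7)), but f strictly increases along every unbounded feasible direction, so there is no improving ray and the minimum is attained at a vertex.

The binding constraints are 5u + 11v = 11 and -10u + 8v = -10.
Solving simultaneously gives u = 33/25, v = 2/5.

u = 33/25, v = 2/5, minimum f = 37/5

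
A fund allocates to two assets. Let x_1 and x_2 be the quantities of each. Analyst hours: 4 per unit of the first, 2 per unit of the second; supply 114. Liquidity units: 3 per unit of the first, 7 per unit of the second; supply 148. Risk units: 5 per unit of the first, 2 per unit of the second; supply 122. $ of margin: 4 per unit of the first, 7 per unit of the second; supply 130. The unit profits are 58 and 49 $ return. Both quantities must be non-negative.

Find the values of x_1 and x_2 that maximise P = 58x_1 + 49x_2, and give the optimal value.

x_1 = 22, x_2 = 6, maximum P = 1570

Feasible corners and P = 58x_1 + 49x_2:
  (0, 0) → P = 0
  (0, 130/7) → P = 910
  (122/5, 0) → P = 7076/5
  (22, 6) → P = 1570

At the optimal vertex, 5x_1 + 2x_2 = 122 and 4x_1 + 7x_2 = 130.
Solving simultaneously gives x_1 = 22, x_2 = 6.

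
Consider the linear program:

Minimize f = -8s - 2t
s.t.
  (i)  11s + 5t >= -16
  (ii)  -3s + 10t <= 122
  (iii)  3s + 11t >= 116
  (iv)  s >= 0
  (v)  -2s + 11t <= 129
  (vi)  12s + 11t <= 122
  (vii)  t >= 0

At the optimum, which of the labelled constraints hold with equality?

Feasible corners and f = -8s - 2t:
  (0, 116/11) → f = -232/11
  (2/3, 114/11) → f = -860/33
  (0, 122/11) → f = -244/11

The minimum is at (2/3, 114/11). Substituting into each constraint, equality holds for (iii) and (vi); the remaining constraints have slack.

(iii) and (vi)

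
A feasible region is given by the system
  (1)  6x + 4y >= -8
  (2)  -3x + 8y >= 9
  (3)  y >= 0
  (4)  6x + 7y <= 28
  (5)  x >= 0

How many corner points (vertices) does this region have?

Of the 10 pairwise boundary intersections, those satisfying every inequality are:
  (7/3, 2)
  (0, 9/8)
  (0, 4)

3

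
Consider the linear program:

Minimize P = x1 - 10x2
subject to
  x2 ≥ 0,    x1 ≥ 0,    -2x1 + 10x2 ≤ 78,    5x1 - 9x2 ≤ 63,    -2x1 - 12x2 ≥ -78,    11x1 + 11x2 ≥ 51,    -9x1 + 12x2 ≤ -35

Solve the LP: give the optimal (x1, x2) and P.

Vertices and P = x1 - 10x2:
  (63/5, 0) → P = 63/5
  (51/11, 0) → P = 51/11
  (243/13, 44/13) → P = -197/13
  (113/11, 158/33) → P = -1241/33
  (997/231, 74/231) → P = 257/231

x1 = 113/11, x2 = 158/33, minimum P = -1241/33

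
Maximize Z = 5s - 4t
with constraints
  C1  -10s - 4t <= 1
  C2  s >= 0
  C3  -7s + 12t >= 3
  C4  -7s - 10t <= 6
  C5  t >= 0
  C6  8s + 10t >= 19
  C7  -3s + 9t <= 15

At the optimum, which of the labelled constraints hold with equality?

C3 and C7

Vertices and Z = 5s - 4t:
  (99/83, 157/166) → Z = 181/83
  (17/3, 32/9) → Z = 127/9
  (7/34, 59/34) → Z = -201/34

The maximum is at (17/3, 32/9). Substituting into each constraint, equality holds for C3 and C7; the remaining constraints have slack.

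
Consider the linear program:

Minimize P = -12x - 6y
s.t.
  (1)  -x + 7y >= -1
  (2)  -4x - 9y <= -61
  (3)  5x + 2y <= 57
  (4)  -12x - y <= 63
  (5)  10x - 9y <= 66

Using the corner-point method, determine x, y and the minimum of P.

x = -183/19, y = 999/19, minimum P = -3798/19

Corner points and P = -12x - 6y:
  (-157/26, 123/13) → P = 204/13
  (127/14, 173/63) → P = -376/3
  (-183/19, 999/19) → P = -3798/19
  (129/13, 48/13) → P = -1836/13

At the optimal vertex, 5x + 2y = 57 and -12x - y = 63.
Solving simultaneously gives x = -183/19, y = 999/19.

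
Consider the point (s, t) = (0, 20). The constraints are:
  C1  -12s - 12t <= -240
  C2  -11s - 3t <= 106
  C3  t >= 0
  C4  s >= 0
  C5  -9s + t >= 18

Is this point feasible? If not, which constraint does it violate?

feasible

C1: -240 ≤ -240 ✓
C2: -60 ≤ 106 ✓
C3: 20 ≥ 0 ✓
C4: 0 ≥ 0 ✓
C5: 20 ≥ 18 ✓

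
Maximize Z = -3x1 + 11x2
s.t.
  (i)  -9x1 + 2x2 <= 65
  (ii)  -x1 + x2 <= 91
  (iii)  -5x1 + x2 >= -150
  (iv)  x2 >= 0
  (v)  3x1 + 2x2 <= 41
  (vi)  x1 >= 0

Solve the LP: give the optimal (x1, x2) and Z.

The binding constraints are 3x1 + 2x2 = 41 and x1 = 0.
Solving simultaneously gives x1 = 0, x2 = 41/2.

x1 = 0, x2 = 41/2, maximum Z = 451/2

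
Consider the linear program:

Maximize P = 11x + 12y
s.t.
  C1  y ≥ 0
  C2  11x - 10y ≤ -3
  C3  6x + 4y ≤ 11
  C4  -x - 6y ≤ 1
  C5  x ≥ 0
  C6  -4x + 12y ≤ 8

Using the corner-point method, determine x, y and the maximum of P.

Vertices and P = 11x + 12y:
  (0, 3/10) → P = 18/5
  (11/23, 19/23) → P = 349/23
  (0, 2/3) → P = 8

At the optimal vertex, 11x - 10y = -3 and -4x + 12y = 8.
Solving simultaneously gives x = 11/23, y = 19/23.

x = 11/23, y = 19/23, maximum P = 349/23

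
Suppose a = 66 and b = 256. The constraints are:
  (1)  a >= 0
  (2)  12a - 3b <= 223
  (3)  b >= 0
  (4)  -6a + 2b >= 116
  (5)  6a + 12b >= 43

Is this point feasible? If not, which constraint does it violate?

(1): 66 ≥ 0 ✓
(2): 24 ≤ 223 ✓
(3): 256 ≥ 0 ✓
(4): 116 ≥ 116 ✓
(5): 3468 ≥ 43 ✓

feasible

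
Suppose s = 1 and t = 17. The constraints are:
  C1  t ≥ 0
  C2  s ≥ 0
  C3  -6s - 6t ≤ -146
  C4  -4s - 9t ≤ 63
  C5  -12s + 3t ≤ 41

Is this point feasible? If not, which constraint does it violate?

Constraint C3: -6s - 6t = -108, which is not ≤ -146. All other constraints are satisfied.

not feasible — violates C3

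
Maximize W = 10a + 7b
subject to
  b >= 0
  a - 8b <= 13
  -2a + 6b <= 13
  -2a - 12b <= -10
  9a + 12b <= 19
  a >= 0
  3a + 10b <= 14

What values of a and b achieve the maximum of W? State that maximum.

a = 9/7, b = 13/21, maximum W = 361/21

Extreme points and W = 10a + 7b:
  (9/7, 13/21) → W = 361/21
  (0, 5/6) → W = 35/6
  (11/27, 23/18) → W = 703/54
  (0, 7/5) → W = 49/5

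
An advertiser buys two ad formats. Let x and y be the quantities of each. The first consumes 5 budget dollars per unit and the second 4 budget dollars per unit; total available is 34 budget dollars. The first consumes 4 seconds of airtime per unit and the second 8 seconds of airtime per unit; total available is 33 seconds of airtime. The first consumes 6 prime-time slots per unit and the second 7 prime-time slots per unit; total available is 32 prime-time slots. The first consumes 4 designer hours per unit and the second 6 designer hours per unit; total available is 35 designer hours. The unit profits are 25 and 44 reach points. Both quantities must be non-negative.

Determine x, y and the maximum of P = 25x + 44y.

x = 5/4, y = 7/2, maximum P = 741/4

Feasible corners and P = 25x + 44y:
  (0, 0) → P = 0
  (0, 33/8) → P = 363/2
  (16/3, 0) → P = 400/3
  (5/4, 7/2) → P = 741/4

At the optimal vertex, 4x + 8y = 33 and 6x + 7y = 32.
Solving simultaneously gives x = 5/4, y = 7/2.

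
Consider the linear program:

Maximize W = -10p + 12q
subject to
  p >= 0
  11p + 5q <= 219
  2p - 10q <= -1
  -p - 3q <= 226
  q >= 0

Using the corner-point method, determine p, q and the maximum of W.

Corner points and W = -10p + 12q:
  (0, 219/5) → W = 2628/5
  (0, 1/10) → W = 6/5
  (437/24, 449/120) → W = -8231/60

At the optimal vertex, p = 0 and 11p + 5q = 219.
Solving simultaneously gives p = 0, q = 219/5.

p = 0, q = 219/5, maximum W = 2628/5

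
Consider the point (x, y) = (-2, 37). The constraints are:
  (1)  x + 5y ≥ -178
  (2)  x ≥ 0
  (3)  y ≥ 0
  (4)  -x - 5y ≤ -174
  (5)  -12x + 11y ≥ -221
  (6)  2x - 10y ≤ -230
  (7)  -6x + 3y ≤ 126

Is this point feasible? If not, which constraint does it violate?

Constraint (2): x = -2, which is not ≥ 0. All other constraints are satisfied.

not feasible — violates (2)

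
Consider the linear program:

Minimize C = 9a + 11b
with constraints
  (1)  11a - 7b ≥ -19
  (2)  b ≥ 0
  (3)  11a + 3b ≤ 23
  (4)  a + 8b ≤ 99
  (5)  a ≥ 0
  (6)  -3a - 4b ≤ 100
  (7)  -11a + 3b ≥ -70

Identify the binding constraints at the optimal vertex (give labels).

(2) and (5)

Corner points and C = 9a + 11b:
  (52/55, 21/5) → C = 3009/55
  (0, 19/7) → C = 209/7
  (23/11, 0) → C = 207/11
  (0, 0) → C = 0

The minimum is at (0, 0). Substituting into each constraint, equality holds for (2) and (5); the remaining constraints have slack.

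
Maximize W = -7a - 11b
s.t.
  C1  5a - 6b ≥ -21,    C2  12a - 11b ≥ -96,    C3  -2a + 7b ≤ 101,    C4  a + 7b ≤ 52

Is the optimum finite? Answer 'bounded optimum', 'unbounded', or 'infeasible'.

From the feasible point (-345/17, -228/17), moving in the direction (-11, -12) keeps every constraint satisfied while W increases without bound.

unbounded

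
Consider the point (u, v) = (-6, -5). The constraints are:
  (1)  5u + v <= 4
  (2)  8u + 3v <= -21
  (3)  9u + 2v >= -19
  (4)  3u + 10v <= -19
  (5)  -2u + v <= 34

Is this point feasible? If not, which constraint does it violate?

Constraint (3): 9u + 2v = -64, which is not ≥ -19. All other constraints are satisfied.

not feasible — violates (3)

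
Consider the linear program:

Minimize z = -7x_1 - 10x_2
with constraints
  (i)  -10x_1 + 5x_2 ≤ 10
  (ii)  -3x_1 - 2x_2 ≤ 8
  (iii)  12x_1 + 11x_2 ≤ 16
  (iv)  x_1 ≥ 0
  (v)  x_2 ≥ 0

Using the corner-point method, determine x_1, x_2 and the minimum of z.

Extreme points and z = -7x_1 - 10x_2:
  (0, 16/11) → z = -160/11
  (4/3, 0) → z = -28/3
  (0, 0) → z = 0

The optimum lies where 12x_1 + 11x_2 = 16 and x_1 = 0.
Solving simultaneously gives x_1 = 0, x_2 = 16/11.

x_1 = 0, x_2 = 16/11, minimum z = -160/11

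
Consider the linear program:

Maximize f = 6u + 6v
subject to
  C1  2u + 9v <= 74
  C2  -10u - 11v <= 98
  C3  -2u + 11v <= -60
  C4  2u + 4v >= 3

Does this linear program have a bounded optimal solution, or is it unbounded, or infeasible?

From the feasible point (677/20, 7/10), moving in the direction (9, -2) keeps every constraint satisfied while f increases without bound.

unbounded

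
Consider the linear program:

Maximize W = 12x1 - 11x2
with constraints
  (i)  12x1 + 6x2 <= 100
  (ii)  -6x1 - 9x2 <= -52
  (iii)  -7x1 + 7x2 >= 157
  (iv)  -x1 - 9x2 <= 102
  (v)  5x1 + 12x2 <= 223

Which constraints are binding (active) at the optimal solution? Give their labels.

(iii) and (v)

Corner points and W = 12x1 - 11x2:
  (-1049/105, 1306/105) → W = -26954/105
  (-461/9, 1078/27) → W = -28454/27
  (-19/7, 138/7) → W = -1746/7

The maximum is at (-19/7, 138/7). Substituting into each constraint, equality holds for (iii) and (v); the remaining constraints have slack.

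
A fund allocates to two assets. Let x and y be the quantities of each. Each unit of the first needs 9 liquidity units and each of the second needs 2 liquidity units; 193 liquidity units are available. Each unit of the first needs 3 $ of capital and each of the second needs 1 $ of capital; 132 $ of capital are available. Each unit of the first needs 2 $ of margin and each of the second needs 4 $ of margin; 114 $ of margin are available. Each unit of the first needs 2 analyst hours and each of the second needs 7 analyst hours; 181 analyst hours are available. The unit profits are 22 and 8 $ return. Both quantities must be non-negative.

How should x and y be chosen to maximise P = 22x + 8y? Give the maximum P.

Extreme points and P = 22x + 8y:
  (0, 0) → P = 0
  (0, 181/7) → P = 1448/7
  (193/9, 0) → P = 4246/9
  (17, 20) → P = 534
  (37/3, 67/3) → P = 450

At the optimal vertex, 9x + 2y = 193 and 2x + 4y = 114.
Solving simultaneously gives x = 17, y = 20.

x = 17, y = 20, maximum P = 534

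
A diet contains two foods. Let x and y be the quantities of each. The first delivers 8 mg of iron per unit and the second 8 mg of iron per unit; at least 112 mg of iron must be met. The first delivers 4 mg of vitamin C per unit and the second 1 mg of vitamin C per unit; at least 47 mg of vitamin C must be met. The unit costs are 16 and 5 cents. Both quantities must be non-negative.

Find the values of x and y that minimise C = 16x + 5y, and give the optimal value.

x = 11, y = 3, minimum C = 191

Corner points and C = 16x + 5y:
  (0, 47) → C = 235
  (14, 0) → C = 224
  (11, 3) → C = 191
The feasible region is unbounded (it extends along (0, 1), (1, 0)), but C strictly increases along every unbounded feasible direction, so there is no improving ray and the minimum is attained at a vertex.

The optimum lies where 8x + 8y = 112 and 4x + y = 47.
Solving simultaneously gives x = 11, y = 3.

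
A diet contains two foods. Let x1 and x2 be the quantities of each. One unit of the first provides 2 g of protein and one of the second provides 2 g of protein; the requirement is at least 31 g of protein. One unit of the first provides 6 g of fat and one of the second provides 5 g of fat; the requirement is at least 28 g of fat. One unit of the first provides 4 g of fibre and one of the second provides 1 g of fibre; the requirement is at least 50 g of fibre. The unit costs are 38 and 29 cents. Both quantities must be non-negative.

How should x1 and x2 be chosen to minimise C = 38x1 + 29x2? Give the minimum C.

x1 = 23/2, x2 = 4, minimum C = 553

Vertices and C = 38x1 + 29x2:
  (0, 50) → C = 1450
  (31/2, 0) → C = 589
  (23/2, 4) → C = 553
The feasible region is unbounded (it extends along (0, 1), (1, 0)), but C strictly increases along every unbounded feasible direction, so there is no improving ray and the minimum is attained at a vertex.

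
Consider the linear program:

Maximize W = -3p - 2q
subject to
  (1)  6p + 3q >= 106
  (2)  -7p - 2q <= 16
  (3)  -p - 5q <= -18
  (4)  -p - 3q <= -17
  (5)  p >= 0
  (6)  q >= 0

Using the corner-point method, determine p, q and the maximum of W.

p = 476/27, q = 2/27, maximum W = -1432/27

Extreme points and W = -3p - 2q:
  (476/27, 2/27) → W = -1432/27
  (0, 106/3) → W = -212/3
  (18, 0) → W = -54
The feasible region is unbounded (it extends along (0, 1), (1, 0)), but W strictly decreases along every unbounded feasible direction, so there is no improving ray and the maximum is attained at a vertex.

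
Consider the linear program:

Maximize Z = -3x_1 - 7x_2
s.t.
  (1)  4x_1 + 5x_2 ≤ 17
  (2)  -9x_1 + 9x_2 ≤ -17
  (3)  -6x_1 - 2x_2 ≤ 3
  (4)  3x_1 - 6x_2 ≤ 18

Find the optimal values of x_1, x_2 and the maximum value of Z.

x_1 = 3/7, x_2 = -39/14, maximum Z = 255/14

Vertices and Z = -3x_1 - 7x_2:
  (238/81, 85/81) → Z = -1309/81
  (64/13, -7/13) → Z = -11
  (7/72, -43/24) → Z = 49/4
  (3/7, -39/14) → Z = 255/14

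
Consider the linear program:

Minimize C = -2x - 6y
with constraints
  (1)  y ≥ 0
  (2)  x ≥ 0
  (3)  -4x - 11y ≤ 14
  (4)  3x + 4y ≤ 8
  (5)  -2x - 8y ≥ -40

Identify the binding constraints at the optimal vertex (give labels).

Extreme points and C = -2x - 6y:
  (0, 0) → C = 0
  (8/3, 0) → C = -16/3
  (0, 2) → C = -12

The minimum is at (0, 2). Substituting into each constraint, equality holds for (2) and (4); the remaining constraints have slack.

(2) and (4)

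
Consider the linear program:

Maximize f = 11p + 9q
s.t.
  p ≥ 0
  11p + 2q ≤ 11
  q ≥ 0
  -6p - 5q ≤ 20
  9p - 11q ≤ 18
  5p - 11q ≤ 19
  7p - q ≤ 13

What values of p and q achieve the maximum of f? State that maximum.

p = 0, q = 11/2, maximum f = 99/2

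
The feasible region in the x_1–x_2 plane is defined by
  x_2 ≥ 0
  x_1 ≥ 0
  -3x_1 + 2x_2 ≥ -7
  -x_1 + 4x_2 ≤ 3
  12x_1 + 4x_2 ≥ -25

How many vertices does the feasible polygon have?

4

Of the 10 pairwise boundary intersections, those satisfying every inequality are:
  (0, 0)
  (7/3, 0)
  (0, 3/4)
  (17/5, 8/5)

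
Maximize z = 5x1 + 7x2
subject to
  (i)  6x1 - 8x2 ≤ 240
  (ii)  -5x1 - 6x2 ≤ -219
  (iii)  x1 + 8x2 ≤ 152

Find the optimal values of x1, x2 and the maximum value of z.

x1 = 56, x2 = 12, maximum z = 364

Feasible corners and z = 5x1 + 7x2:
  (42, 3/2) → z = 441/2
  (56, 12) → z = 364
  (420/17, 541/34) → z = 7987/34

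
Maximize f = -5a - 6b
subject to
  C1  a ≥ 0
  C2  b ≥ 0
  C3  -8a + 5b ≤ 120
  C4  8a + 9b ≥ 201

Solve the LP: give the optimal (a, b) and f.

Corner points and f = -5a - 6b:
  (0, 24) → f = -144
  (0, 67/3) → f = -134
  (201/8, 0) → f = -1005/8
The feasible region is unbounded (it extends along (5, 8), (1, 0)), but f strictly decreases along every unbounded feasible direction, so there is no improving ray and the maximum is attained at a vertex.

The binding constraints are b = 0 and 8a + 9b = 201.
Solving simultaneously gives a = 201/8, b = 0.

a = 201/8, b = 0, maximum f = -1005/8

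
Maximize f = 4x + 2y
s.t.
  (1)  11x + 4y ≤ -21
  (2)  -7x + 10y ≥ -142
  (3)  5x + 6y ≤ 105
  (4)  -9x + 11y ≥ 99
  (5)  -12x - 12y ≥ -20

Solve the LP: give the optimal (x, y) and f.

Feasible corners and f = 4x + 2y:
  (-2552/13, -1971/13) → f = -14150/13
  (-95, 290/3) → f = -560/3
  (-121/30, 57/10) → f = -71/15
The feasible region is unbounded (it extends along (-6, 5), (-10, -7)), but f strictly decreases along every unbounded feasible direction, so there is no improving ray and the maximum is attained at a vertex.

x = -121/30, y = 57/10, maximum f = -71/15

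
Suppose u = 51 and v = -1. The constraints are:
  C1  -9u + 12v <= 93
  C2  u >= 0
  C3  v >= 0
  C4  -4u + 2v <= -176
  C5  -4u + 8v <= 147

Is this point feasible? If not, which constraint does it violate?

not feasible — violates C3

Constraint C3: v = -1, which is not ≥ 0. All other constraints are satisfied.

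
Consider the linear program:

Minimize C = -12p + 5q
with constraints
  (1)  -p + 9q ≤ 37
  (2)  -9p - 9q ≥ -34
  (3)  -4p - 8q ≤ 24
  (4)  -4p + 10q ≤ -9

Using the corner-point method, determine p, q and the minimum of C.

p = 122/9, q = -88/9, minimum C = -1904/9

At the optimal vertex, -9p - 9q = -34 and -4p - 8q = 24.
Solving simultaneously gives p = 122/9, q = -88/9.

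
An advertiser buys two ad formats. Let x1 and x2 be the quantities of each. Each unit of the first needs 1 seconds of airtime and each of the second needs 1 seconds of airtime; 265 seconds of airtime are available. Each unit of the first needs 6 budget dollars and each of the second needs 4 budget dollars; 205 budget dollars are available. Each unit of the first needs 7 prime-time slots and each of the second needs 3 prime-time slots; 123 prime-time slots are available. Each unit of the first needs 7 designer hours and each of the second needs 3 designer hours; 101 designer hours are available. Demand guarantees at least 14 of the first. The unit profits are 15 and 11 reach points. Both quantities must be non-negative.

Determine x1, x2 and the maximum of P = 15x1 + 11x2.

x1 = 14, x2 = 1, maximum P = 221

Corner points and P = 15x1 + 11x2:
  (101/7, 0) → P = 1515/7
  (14, 0) → P = 210
  (14, 1) → P = 221

The binding constraints are 7x1 + 3x2 = 101 and x1 = 14.
Solving simultaneously gives x1 = 14, x2 = 1.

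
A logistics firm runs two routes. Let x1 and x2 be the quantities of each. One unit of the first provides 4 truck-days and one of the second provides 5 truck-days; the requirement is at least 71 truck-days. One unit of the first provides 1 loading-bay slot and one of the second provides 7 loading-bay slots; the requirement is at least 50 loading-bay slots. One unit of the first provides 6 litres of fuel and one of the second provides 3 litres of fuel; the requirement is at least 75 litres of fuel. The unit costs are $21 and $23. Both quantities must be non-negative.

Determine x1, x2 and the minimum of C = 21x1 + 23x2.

The feasible region is unbounded (it extends along (0, 1), (1, 0)), but C strictly increases along every unbounded feasible direction, so there is no improving ray and the minimum is attained at a vertex.

x1 = 9, x2 = 7, minimum C = 350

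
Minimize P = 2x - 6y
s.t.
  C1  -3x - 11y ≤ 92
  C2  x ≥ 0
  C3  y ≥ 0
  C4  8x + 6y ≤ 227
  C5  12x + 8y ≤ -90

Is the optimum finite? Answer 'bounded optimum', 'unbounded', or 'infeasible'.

The boundaries -3x - 11y = 92 and y = 0 meet at (-92/3, 0), but that point violates x ≥ 0. Every candidate vertex is excluded by some other constraint, so the feasible region is empty.

infeasible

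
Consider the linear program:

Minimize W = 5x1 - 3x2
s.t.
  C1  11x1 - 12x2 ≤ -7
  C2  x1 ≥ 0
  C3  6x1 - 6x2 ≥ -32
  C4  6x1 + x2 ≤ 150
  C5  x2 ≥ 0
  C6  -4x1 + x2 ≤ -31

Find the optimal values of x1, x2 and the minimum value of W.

x1 = 109/9, x2 = 157/9, minimum W = 74/9

Corner points and W = 5x1 - 3x2:
  (1793/83, 1692/83) → W = 3889/83
  (379/37, 369/37) → W = 788/37
  (62/3, 26) → W = 76/3
  (109/9, 157/9) → W = 74/9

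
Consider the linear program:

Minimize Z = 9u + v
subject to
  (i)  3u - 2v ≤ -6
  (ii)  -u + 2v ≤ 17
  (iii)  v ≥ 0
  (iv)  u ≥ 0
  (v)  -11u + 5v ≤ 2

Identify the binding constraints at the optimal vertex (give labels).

Feasible corners and Z = 9u + v:
  (11/2, 45/4) → Z = 243/4
  (26/7, 60/7) → Z = 42
  (81/17, 185/17) → Z = 914/17

The minimum is at (26/7, 60/7). Substituting into each constraint, equality holds for (i) and (v); the remaining constraints have slack.

(i) and (v)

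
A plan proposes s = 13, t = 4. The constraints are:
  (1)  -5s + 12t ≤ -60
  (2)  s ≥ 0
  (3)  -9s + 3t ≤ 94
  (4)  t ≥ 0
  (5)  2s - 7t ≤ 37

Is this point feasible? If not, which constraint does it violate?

Constraint (1): -5s + 12t = -17, which is not ≤ -60. All other constraints are satisfied.

not feasible — violates (1)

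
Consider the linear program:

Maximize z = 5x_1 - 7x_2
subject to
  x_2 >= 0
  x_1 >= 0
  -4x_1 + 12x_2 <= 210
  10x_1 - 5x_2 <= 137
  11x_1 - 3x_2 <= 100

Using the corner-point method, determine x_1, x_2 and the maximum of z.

Extreme points and z = 5x_1 - 7x_2:
  (0, 0) → z = 0
  (100/11, 0) → z = 500/11
  (0, 35/2) → z = -245/2
  (61/4, 271/12) → z = -491/6

x_1 = 100/11, x_2 = 0, maximum z = 500/11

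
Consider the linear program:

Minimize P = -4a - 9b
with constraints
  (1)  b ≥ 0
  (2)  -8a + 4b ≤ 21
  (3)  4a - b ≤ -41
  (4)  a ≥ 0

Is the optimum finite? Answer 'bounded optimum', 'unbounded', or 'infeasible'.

infeasible

The boundaries b = 0 and a = 0 meet at (0, 0), but that point violates 4a - b ≤ -41. Every candidate vertex is excluded by some other constraint, so the feasible region is empty.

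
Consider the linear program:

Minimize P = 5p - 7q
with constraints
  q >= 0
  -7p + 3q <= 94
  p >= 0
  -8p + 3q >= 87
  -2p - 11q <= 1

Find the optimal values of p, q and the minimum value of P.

p = 7, q = 143/3, minimum P = -896/3

Vertices and P = 5p - 7q:
  (0, 94/3) → P = -658/3
  (7, 143/3) → P = -896/3
  (0, 29) → P = -203

At the optimal vertex, -7p + 3q = 94 and -8p + 3q = 87.
Solving simultaneously gives p = 7, q = 143/3.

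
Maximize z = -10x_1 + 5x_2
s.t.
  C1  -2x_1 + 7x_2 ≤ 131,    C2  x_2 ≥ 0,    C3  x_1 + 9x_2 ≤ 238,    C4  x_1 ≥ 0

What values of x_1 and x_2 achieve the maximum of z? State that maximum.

Feasible corners and z = -10x_1 + 5x_2:
  (487/25, 607/25) → z = -367/5
  (0, 131/7) → z = 655/7
  (238, 0) → z = -2380
  (0, 0) → z = 0

At the optimal vertex, -2x_1 + 7x_2 = 131 and x_1 = 0.
Solving simultaneously gives x_1 = 0, x_2 = 131/7.

x_1 = 0, x_2 = 131/7, maximum z = 655/7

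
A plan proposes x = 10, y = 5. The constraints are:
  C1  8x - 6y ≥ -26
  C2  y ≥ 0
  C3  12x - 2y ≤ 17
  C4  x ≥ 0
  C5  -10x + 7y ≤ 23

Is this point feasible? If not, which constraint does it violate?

Constraint C3: 12x - 2y = 110, which is not ≤ 17. All other constraints are satisfied.

not feasible — violates C3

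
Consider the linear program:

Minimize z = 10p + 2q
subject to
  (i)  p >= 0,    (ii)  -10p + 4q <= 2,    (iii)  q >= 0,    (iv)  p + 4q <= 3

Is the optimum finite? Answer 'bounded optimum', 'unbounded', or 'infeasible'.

Corner points and z = 10p + 2q:
  (0, 1/2) → z = 1
  (0, 0) → z = 0
  (1/11, 8/11) → z = 26/11
  (3, 0) → z = 30
The feasible region has finitely many vertices and no improving ray; the minimum is 0 at (0, 0).

bounded optimum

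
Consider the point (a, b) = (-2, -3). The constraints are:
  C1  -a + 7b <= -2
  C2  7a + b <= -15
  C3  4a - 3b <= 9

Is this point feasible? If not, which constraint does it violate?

C1: -19 ≤ -2 ✓
C2: -17 ≤ -15 ✓
C3: 1 ≤ 9 ✓

feasible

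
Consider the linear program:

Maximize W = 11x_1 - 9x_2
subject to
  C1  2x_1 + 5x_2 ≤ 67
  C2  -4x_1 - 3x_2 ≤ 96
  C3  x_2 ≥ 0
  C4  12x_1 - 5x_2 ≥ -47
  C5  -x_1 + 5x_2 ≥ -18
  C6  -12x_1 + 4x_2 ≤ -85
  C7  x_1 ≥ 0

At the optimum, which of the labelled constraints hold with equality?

Vertices and W = 11x_1 - 9x_2:
  (85/3, 31/15) → W = 4396/15
  (693/68, 317/34) → W = 1917/68
  (18, 0) → W = 198
  (85/12, 0) → W = 935/12

The maximum is at (85/3, 31/15). Substituting into each constraint, equality holds for C1 and C5; the remaining constraints have slack.

C1 and C5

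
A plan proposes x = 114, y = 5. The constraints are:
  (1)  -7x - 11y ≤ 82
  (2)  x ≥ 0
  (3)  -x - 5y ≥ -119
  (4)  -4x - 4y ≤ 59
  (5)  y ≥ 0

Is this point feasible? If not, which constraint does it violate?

not feasible — violates (3)

Constraint (3): -x - 5y = -139, which is not ≥ -119. All other constraints are satisfied.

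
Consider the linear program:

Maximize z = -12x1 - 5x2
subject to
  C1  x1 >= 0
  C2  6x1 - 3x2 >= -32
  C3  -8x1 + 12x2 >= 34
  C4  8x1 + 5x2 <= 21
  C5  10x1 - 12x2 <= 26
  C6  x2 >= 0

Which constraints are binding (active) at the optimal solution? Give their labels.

C1 and C3

Feasible corners and z = -12x1 - 5x2:
  (0, 17/6) → z = -85/6
  (0, 21/5) → z = -21
  (41/68, 55/17) → z = -398/17

The maximum is at (0, 17/6). Substituting into each constraint, equality holds for C1 and C3; the remaining constraints have slack.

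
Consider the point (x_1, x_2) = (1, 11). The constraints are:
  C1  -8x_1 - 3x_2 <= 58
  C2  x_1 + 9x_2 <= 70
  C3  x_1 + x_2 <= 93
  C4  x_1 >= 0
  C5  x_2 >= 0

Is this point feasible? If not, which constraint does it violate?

Constraint C2: x_1 + 9x_2 = 100, which is not ≤ 70. All other constraints are satisfied.

not feasible — violates C2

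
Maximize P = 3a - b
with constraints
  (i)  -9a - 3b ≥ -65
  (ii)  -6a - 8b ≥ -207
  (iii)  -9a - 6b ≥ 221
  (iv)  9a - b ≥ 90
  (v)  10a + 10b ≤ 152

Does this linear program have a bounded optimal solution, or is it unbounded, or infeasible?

From the feasible point (39, -286/3), moving in the direction (3, -9) keeps every constraint satisfied while P increases without bound.

unbounded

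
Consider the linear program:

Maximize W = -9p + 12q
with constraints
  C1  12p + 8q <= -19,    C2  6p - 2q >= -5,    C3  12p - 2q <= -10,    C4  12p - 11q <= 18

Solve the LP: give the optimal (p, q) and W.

p = -13/12, q = -3/4, maximum W = 3/4

Corner points and W = -9p + 12q:
  (-13/12, -3/4) → W = 3/4
  (-59/60, -9/10) → W = -39/20
  (-13/6, -4) → W = -57/2
  (-73/54, -28/9) → W = -151/6

The binding constraints are 12p + 8q = -19 and 6p - 2q = -5.
Solving simultaneously gives p = -13/12, q = -3/4.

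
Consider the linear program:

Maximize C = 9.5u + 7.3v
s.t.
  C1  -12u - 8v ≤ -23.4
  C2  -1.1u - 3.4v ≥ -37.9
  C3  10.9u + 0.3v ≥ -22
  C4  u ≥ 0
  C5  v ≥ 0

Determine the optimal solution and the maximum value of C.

Extreme points and C = 9.5u + 7.3v:
  (0, 117/40) → C = 8541/400
  (39/20, 0) → C = 741/40
  (0, 379/34) → C = 27667/340
  (379/11, 0) → C = 7201/22

u = 379/11, v = 0, maximum C = 7201/22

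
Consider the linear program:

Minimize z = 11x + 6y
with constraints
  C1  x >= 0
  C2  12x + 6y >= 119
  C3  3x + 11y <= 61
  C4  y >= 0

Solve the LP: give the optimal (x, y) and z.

x = 119/12, y = 0, minimum z = 1309/12

Extreme points and z = 11x + 6y:
  (943/114, 125/38) → z = 12623/114
  (119/12, 0) → z = 1309/12
  (61/3, 0) → z = 671/3

At the optimal vertex, 12x + 6y = 119 and y = 0.
Solving simultaneously gives x = 119/12, y = 0.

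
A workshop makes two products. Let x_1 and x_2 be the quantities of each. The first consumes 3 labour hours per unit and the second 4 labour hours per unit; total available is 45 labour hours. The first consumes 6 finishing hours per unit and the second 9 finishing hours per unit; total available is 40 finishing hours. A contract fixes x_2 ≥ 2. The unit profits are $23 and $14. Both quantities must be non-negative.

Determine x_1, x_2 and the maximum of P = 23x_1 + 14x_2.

x_1 = 11/3, x_2 = 2, maximum P = 337/3

Corner points and P = 23x_1 + 14x_2:
  (0, 40/9) → P = 560/9
  (0, 2) → P = 28
  (11/3, 2) → P = 337/3

The binding constraints are 6x_1 + 9x_2 = 40 and x_2 = 2.
Solving simultaneously gives x_1 = 11/3, x_2 = 2.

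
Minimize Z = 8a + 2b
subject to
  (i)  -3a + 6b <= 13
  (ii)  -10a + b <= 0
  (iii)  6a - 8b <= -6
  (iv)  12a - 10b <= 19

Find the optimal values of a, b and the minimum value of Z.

Extreme points and Z = 8a + 2b:
  (13/57, 130/57) → Z = 364/57
  (17/3, 5) → Z = 166/3
  (3/37, 30/37) → Z = 84/37

a = 3/37, b = 30/37, minimum Z = 84/37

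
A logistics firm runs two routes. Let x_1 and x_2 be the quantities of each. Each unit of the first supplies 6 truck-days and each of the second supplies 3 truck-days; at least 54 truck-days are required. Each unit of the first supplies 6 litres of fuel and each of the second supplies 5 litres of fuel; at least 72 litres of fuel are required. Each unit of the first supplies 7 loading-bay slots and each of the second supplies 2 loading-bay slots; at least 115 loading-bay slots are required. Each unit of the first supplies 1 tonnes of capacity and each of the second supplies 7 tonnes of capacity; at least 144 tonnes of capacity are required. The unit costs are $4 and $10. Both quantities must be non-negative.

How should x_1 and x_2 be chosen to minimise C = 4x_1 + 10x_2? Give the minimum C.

Corner points and C = 4x_1 + 10x_2:
  (0, 115/2) → C = 575
  (144, 0) → C = 576
  (11, 19) → C = 234
The feasible region is unbounded (it extends along (0, 1), (1, 0)), but C strictly increases along every unbounded feasible direction, so there is no improving ray and the minimum is attained at a vertex.

At the optimal vertex, 7x_1 + 2x_2 = 115 and x_1 + 7x_2 = 144.
Solving simultaneously gives x_1 = 11, x_2 = 19.

x_1 = 11, x_2 = 19, minimum C = 234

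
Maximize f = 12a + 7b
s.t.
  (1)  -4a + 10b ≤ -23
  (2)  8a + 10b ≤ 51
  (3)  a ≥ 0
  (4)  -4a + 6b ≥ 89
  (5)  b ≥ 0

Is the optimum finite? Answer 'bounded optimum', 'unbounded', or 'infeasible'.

The boundaries -4a + 10b = -23 and 8a + 10b = 51 meet at (37/6, 1/6), but that point violates -4a + 6b ≥ 89. Every candidate vertex is excluded by some other constraint, so the feasible region is empty.

infeasible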